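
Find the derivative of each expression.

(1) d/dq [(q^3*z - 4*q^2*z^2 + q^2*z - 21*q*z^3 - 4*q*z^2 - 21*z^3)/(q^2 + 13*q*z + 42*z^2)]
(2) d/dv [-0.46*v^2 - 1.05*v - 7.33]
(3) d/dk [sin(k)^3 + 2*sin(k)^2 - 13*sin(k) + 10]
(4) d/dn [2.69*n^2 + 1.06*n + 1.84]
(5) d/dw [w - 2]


(1) = z*(q^4 + 26*q^3*z + 95*q^2*z^2 + 17*q^2*z - 336*q*z^3 + 126*q*z^2 - 882*z^4 + 105*z^3)/(q^4 + 26*q^3*z + 253*q^2*z^2 + 1092*q*z^3 + 1764*z^4)
(2) = -0.92*v - 1.05
(3) = (3*sin(k)^2 + 4*sin(k) - 13)*cos(k)
(4) = 5.38*n + 1.06
(5) = 1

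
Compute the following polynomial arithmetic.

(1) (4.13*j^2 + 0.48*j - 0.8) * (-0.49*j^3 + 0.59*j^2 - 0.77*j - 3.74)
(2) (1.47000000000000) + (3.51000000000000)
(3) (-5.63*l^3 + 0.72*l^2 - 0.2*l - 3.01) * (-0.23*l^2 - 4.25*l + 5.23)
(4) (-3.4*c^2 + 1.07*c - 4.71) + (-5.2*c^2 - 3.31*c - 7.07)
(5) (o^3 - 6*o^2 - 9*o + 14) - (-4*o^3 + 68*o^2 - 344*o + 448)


(1) = -2.0237*j^5 + 2.2015*j^4 - 2.5049*j^3 - 16.2878*j^2 - 1.1792*j + 2.992
(2) = 4.98000000000000
(3) = 1.2949*l^5 + 23.7619*l^4 - 32.4589*l^3 + 5.3079*l^2 + 11.7465*l - 15.7423
(4) = -8.6*c^2 - 2.24*c - 11.78
(5) = 5*o^3 - 74*o^2 + 335*o - 434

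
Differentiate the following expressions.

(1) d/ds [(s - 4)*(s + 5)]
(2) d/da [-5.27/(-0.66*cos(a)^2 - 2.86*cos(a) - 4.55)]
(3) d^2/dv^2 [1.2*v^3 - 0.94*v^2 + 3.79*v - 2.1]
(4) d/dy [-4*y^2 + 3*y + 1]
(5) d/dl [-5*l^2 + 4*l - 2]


(1) = 2*s + 1
(2) = (6.9564*cos(a) + 15.0722)*sin(a)/(0.66*cos(a)^2 + 2.86*cos(a) + 4.55)^2
(3) = 7.2*v - 1.88
(4) = 3 - 8*y
(5) = 4 - 10*l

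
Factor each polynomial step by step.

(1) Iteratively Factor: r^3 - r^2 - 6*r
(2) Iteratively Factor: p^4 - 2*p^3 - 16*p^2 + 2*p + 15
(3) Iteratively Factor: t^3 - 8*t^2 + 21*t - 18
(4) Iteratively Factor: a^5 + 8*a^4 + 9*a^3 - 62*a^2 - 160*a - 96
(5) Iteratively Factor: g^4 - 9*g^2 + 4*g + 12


(1) = (r)*(r^2 - r - 6) = r*(r - 3)*(r + 2)
(2) = (p - 5)*(p^3 + 3*p^2 - p - 3) = (p - 5)*(p + 1)*(p^2 + 2*p - 3) = (p - 5)*(p + 1)*(p + 3)*(p - 1)
(3) = (t - 3)*(t^2 - 5*t + 6) = (t - 3)*(t - 2)*(t - 3)
(4) = (a + 4)*(a^4 + 4*a^3 - 7*a^2 - 34*a - 24) = (a + 4)^2*(a^3 - 7*a - 6) = (a - 3)*(a + 4)^2*(a^2 + 3*a + 2) = (a - 3)*(a + 1)*(a + 4)^2*(a + 2)
(5) = (g + 3)*(g^3 - 3*g^2 + 4) = (g + 1)*(g + 3)*(g^2 - 4*g + 4) = (g - 2)*(g + 1)*(g + 3)*(g - 2)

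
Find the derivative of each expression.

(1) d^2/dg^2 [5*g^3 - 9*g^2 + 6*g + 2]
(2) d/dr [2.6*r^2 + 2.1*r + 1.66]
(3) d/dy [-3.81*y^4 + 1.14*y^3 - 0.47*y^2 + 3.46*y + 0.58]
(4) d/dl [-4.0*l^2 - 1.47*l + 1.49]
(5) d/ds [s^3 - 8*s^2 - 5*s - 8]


(1) = 30*g - 18
(2) = 5.2*r + 2.1
(3) = -15.24*y^3 + 3.42*y^2 - 0.94*y + 3.46
(4) = -8.0*l - 1.47
(5) = 3*s^2 - 16*s - 5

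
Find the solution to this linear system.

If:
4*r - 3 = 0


Then:
r = 3/4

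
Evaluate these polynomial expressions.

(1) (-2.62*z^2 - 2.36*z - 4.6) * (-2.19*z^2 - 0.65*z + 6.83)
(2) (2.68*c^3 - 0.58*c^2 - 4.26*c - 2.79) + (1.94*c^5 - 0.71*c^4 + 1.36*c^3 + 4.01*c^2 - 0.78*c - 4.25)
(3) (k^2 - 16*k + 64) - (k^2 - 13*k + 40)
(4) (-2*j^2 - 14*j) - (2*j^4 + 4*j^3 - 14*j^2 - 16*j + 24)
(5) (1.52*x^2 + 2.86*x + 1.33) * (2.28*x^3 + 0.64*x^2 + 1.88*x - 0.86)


(1) = 5.7378*z^4 + 6.8714*z^3 - 6.2866*z^2 - 13.1288*z - 31.418
(2) = 1.94*c^5 - 0.71*c^4 + 4.04*c^3 + 3.43*c^2 - 5.04*c - 7.04
(3) = 24 - 3*k
(4) = -2*j^4 - 4*j^3 + 12*j^2 + 2*j - 24
(5) = 3.4656*x^5 + 7.4936*x^4 + 7.7204*x^3 + 4.9208*x^2 + 0.0408*x - 1.1438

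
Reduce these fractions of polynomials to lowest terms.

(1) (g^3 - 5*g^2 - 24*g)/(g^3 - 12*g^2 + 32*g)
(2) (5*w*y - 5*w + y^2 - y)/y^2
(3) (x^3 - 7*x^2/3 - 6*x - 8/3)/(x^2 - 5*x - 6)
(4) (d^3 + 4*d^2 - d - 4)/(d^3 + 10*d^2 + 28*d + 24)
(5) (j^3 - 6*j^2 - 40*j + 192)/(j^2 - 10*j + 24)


(1) = (g + 3)/(g - 4)
(2) = (5*w*y - 5*w + y^2 - y)/y^2
(3) = (3*x^2 - 10*x - 8)/(3*x - 18)
(4) = (d^3 + 4*d^2 - d - 4)/(d^3 + 10*d^2 + 28*d + 24)
(5) = (j^2 - 2*j - 48)/(j - 6)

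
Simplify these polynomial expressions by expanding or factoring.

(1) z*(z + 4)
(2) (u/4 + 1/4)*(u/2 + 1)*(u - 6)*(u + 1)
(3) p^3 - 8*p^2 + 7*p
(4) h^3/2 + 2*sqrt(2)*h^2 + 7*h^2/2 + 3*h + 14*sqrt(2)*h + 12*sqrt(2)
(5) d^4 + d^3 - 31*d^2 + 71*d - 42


(1) = z^2 + 4*z
(2) = u^4/8 - u^3/4 - 19*u^2/8 - 7*u/2 - 3/2
(3) = p*(p - 7)*(p - 1)
(4) = (h/2 + 1/2)*(h + 6)*(h + 4*sqrt(2))
(5) = (d - 3)*(d - 2)*(d - 1)*(d + 7)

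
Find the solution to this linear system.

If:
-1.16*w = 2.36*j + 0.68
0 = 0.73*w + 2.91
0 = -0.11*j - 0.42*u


Then:
j = 1.67
u = -0.44
w = -3.99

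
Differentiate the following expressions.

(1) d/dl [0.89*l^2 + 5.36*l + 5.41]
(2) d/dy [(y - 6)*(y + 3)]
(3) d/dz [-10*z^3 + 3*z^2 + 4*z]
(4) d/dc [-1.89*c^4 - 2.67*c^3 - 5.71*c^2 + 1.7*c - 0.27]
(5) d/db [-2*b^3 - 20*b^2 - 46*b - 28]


(1) = 1.78*l + 5.36
(2) = 2*y - 3
(3) = -30*z^2 + 6*z + 4
(4) = -7.56*c^3 - 8.01*c^2 - 11.42*c + 1.7
(5) = -6*b^2 - 40*b - 46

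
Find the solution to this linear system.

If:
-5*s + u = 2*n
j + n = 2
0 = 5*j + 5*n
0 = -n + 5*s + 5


Then:
No Solution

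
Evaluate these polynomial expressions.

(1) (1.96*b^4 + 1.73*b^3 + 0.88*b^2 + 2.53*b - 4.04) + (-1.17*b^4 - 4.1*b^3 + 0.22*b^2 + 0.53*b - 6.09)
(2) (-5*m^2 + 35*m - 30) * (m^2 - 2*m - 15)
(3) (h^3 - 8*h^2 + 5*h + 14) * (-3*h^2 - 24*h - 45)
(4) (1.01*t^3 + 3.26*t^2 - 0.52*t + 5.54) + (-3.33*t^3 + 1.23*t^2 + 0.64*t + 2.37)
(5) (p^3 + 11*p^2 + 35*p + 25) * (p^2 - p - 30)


(1) = 0.79*b^4 - 2.37*b^3 + 1.1*b^2 + 3.06*b - 10.13
(2) = -5*m^4 + 45*m^3 - 25*m^2 - 465*m + 450
(3) = -3*h^5 + 132*h^3 + 198*h^2 - 561*h - 630
(4) = -2.32*t^3 + 4.49*t^2 + 0.12*t + 7.91
(5) = p^5 + 10*p^4 - 6*p^3 - 340*p^2 - 1075*p - 750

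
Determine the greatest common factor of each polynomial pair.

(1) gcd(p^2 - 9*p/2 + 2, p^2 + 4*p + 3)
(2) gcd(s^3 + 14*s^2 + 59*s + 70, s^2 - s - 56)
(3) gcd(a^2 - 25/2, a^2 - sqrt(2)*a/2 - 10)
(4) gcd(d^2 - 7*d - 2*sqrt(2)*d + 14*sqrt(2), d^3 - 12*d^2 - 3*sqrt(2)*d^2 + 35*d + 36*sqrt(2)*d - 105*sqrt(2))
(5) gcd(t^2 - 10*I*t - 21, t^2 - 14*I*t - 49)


(1) = 1
(2) = s + 7
(3) = a - 5*sqrt(2)/2
(4) = d - 7
(5) = gcd((t - 7*I)*(t - 3*I), (t - 7*I)^2) = t - 7*I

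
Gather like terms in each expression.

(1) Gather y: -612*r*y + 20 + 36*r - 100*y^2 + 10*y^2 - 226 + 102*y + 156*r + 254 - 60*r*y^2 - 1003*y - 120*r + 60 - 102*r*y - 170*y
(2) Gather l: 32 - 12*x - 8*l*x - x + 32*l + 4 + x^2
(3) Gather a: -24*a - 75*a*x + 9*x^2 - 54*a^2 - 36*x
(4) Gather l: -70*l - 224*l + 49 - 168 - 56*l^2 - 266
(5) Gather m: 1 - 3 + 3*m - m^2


(1) = 72*r + y^2*(-60*r - 90) + y*(-714*r - 1071) + 108
(2) = l*(32 - 8*x) + x^2 - 13*x + 36
(3) = -54*a^2 + a*(-75*x - 24) + 9*x^2 - 36*x
(4) = -56*l^2 - 294*l - 385
(5) = -m^2 + 3*m - 2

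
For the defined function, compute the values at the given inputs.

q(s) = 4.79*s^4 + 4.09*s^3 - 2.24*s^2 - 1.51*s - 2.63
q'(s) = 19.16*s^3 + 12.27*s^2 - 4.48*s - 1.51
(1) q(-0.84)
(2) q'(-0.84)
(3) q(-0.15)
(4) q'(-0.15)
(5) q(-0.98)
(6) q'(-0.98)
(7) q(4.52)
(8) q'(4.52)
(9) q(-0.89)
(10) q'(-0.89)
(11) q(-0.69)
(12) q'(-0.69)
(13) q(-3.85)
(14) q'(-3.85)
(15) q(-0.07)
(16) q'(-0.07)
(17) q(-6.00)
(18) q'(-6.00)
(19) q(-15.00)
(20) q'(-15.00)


(1) = -2.98
(2) = -0.45
(3) = -2.47
(4) = -0.63
(5) = -2.73
(6) = -3.37
(7) = 2321.83
(8) = 1998.26
(9) = -2.94
(10) = -1.31
(11) = -2.91
(12) = 1.13
(13) = 788.97
(14) = -895.79
(15) = -2.54
(16) = -1.14
(17) = 5250.19
(18) = -3671.47
(19) = 228206.02
(20) = -61838.56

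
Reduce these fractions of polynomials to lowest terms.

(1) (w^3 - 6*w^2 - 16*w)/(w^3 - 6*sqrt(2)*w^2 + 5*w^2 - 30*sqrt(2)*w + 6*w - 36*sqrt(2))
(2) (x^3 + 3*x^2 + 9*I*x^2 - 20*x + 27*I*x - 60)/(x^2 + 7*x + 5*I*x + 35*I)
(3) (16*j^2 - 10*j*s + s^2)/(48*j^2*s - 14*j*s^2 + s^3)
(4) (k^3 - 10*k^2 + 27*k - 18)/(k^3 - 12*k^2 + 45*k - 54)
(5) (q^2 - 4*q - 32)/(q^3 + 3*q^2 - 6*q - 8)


(1) = (w^2 - 8*w)/(w^2 + w*(3 - 6*sqrt(2)) - 18*sqrt(2))
(2) = (x^2 + x*(3 + 4*I) + 12*I)/(x + 7)
(3) = (-2*j + s)/(-6*j*s + s^2)
(4) = (k - 1)/(k - 3)
(5) = (q - 8)/(q^2 - q - 2)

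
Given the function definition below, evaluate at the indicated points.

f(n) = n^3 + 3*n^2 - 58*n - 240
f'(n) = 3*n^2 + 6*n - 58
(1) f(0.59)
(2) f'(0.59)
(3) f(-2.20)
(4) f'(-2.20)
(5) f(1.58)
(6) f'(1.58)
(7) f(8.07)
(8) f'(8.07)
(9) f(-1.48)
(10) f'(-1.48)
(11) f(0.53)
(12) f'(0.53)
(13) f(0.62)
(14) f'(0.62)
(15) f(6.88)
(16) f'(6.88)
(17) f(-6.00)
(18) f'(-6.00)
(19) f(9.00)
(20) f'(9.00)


(1) = -272.97
(2) = -53.42
(3) = -108.53
(4) = -56.68
(5) = -320.21
(6) = -41.03
(7) = 12.87
(8) = 185.79
(9) = -150.83
(10) = -60.31
(11) = -269.75
(12) = -53.98
(13) = -274.57
(14) = -53.13
(15) = -171.38
(16) = 125.28
(17) = 0.00
(18) = 14.00
(19) = 210.00
(20) = 239.00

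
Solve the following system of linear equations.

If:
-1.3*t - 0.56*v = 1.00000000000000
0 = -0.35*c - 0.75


Then:
c = -2.14
t = -0.430769230769231*v - 0.769230769230769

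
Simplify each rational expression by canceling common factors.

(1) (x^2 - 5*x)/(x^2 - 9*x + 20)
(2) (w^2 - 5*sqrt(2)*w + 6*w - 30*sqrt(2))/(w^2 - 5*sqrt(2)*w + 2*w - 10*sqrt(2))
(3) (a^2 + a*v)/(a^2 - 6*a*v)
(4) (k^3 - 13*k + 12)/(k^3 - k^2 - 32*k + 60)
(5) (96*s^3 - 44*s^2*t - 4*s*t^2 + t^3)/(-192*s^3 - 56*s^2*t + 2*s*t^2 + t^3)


(1) = x/(x - 4)
(2) = (w + 6)/(w + 2)
(3) = (-a - v)/(-a + 6*v)
(4) = (k^3 - 13*k + 12)/(k^3 - k^2 - 32*k + 60)
(5) = (-2*s + t)/(4*s + t)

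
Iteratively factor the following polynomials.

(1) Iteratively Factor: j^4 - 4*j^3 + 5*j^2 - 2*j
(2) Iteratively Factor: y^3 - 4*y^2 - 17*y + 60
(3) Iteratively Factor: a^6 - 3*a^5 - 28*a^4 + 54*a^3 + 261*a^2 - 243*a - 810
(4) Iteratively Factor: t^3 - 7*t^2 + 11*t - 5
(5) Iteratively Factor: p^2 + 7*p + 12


(1) = (j)*(j^3 - 4*j^2 + 5*j - 2) = j*(j - 1)*(j^2 - 3*j + 2) = j*(j - 1)^2*(j - 2)
(2) = (y - 3)*(y^2 - y - 20) = (y - 5)*(y - 3)*(y + 4)
(3) = (a + 3)*(a^5 - 6*a^4 - 10*a^3 + 84*a^2 + 9*a - 270) = (a + 3)^2*(a^4 - 9*a^3 + 17*a^2 + 33*a - 90) = (a - 3)*(a + 3)^2*(a^3 - 6*a^2 - a + 30) = (a - 3)^2*(a + 3)^2*(a^2 - 3*a - 10) = (a - 3)^2*(a + 2)*(a + 3)^2*(a - 5)
(4) = (t - 5)*(t^2 - 2*t + 1) = (t - 5)*(t - 1)*(t - 1)
(5) = (p + 3)*(p + 4)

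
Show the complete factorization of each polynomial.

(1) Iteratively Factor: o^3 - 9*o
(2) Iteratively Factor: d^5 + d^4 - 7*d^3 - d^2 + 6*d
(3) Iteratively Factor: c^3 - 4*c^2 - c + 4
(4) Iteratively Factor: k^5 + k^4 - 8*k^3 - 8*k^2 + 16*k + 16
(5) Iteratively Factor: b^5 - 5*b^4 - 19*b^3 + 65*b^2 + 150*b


(1) = (o + 3)*(o^2 - 3*o) = (o - 3)*(o + 3)*(o)
(2) = (d - 1)*(d^4 + 2*d^3 - 5*d^2 - 6*d) = (d - 2)*(d - 1)*(d^3 + 4*d^2 + 3*d) = (d - 2)*(d - 1)*(d + 1)*(d^2 + 3*d) = d*(d - 2)*(d - 1)*(d + 1)*(d + 3)
(3) = (c - 1)*(c^2 - 3*c - 4) = (c - 1)*(c + 1)*(c - 4)
(4) = (k + 1)*(k^4 - 8*k^2 + 16) = (k + 1)*(k + 2)*(k^3 - 2*k^2 - 4*k + 8) = (k + 1)*(k + 2)^2*(k^2 - 4*k + 4) = (k - 2)*(k + 1)*(k + 2)^2*(k - 2)
(5) = (b)*(b^4 - 5*b^3 - 19*b^2 + 65*b + 150) = b*(b + 2)*(b^3 - 7*b^2 - 5*b + 75) = b*(b - 5)*(b + 2)*(b^2 - 2*b - 15) = b*(b - 5)^2*(b + 2)*(b + 3)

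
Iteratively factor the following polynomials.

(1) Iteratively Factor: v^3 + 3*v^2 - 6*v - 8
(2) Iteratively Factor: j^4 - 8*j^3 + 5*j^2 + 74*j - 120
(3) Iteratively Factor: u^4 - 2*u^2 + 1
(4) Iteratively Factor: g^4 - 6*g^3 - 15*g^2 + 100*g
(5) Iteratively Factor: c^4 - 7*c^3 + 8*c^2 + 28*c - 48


(1) = (v + 1)*(v^2 + 2*v - 8) = (v - 2)*(v + 1)*(v + 4)
(2) = (j - 5)*(j^3 - 3*j^2 - 10*j + 24) = (j - 5)*(j + 3)*(j^2 - 6*j + 8) = (j - 5)*(j - 2)*(j + 3)*(j - 4)
(3) = (u + 1)*(u^3 - u^2 - u + 1) = (u + 1)^2*(u^2 - 2*u + 1) = (u - 1)*(u + 1)^2*(u - 1)
(4) = (g - 5)*(g^3 - g^2 - 20*g) = (g - 5)*(g + 4)*(g^2 - 5*g) = g*(g - 5)*(g + 4)*(g - 5)
(5) = (c - 3)*(c^3 - 4*c^2 - 4*c + 16) = (c - 3)*(c + 2)*(c^2 - 6*c + 8) = (c - 3)*(c - 2)*(c + 2)*(c - 4)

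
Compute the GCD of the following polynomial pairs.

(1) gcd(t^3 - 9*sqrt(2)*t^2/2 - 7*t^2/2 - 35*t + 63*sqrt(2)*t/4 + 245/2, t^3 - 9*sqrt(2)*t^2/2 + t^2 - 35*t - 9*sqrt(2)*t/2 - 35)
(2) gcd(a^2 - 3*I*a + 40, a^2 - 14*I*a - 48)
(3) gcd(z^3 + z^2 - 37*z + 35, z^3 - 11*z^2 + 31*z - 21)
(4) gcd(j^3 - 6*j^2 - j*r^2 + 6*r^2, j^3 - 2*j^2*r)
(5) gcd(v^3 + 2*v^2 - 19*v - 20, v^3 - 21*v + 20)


(1) = t^2 - 9*sqrt(2)*t/2 - 35
(2) = a - 8*I
(3) = gcd((z - 5)*(z - 1)*(z + 7), (z - 7)*(z - 3)*(z - 1)) = z - 1
(4) = gcd((j - 6)*(j - r)*(j + r), j^2*(j - 2*r)) = 1
(5) = v^2 + v - 20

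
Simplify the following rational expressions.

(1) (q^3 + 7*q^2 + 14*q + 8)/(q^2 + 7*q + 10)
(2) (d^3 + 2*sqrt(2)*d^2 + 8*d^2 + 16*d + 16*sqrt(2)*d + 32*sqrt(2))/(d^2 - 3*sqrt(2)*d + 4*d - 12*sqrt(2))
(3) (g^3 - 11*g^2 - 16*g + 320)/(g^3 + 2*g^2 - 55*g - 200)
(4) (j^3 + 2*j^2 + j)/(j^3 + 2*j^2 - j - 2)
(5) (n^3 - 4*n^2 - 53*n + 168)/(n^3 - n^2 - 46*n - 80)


(1) = (q^2 + 5*q + 4)/(q + 5)
(2) = (d^2 + d*(2*sqrt(2) + 4) + 8*sqrt(2))/(d - 3*sqrt(2))
(3) = (g - 8)/(g + 5)
(4) = (j^2 + j)/(j^2 + j - 2)
(5) = (n^2 + 4*n - 21)/(n^2 + 7*n + 10)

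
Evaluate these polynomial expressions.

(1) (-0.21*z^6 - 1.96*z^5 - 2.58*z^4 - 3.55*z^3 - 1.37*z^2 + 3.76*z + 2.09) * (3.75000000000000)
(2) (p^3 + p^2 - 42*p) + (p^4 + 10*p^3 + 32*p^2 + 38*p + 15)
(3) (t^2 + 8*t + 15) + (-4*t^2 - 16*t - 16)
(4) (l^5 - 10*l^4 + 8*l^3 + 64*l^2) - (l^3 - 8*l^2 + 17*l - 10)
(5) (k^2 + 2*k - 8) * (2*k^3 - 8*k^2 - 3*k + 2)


(1) = -0.7875*z^6 - 7.35*z^5 - 9.675*z^4 - 13.3125*z^3 - 5.1375*z^2 + 14.1*z + 7.8375
(2) = p^4 + 11*p^3 + 33*p^2 - 4*p + 15
(3) = -3*t^2 - 8*t - 1
(4) = l^5 - 10*l^4 + 7*l^3 + 72*l^2 - 17*l + 10
(5) = 2*k^5 - 4*k^4 - 35*k^3 + 60*k^2 + 28*k - 16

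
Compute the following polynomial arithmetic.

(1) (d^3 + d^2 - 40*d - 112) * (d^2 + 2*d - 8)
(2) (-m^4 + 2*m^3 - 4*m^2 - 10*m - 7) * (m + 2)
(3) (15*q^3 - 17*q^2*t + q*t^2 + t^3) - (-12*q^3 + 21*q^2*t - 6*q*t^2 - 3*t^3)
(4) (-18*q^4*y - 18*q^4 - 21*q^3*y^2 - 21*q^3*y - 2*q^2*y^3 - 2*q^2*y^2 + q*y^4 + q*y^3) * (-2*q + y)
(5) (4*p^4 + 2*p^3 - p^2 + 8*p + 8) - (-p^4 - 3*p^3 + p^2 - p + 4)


(1) = d^5 + 3*d^4 - 46*d^3 - 200*d^2 + 96*d + 896
(2) = -m^5 - 18*m^2 - 27*m - 14
(3) = 27*q^3 - 38*q^2*t + 7*q*t^2 + 4*t^3
(4) = 36*q^5*y + 36*q^5 + 24*q^4*y^2 + 24*q^4*y - 17*q^3*y^3 - 17*q^3*y^2 - 4*q^2*y^4 - 4*q^2*y^3 + q*y^5 + q*y^4
(5) = 5*p^4 + 5*p^3 - 2*p^2 + 9*p + 4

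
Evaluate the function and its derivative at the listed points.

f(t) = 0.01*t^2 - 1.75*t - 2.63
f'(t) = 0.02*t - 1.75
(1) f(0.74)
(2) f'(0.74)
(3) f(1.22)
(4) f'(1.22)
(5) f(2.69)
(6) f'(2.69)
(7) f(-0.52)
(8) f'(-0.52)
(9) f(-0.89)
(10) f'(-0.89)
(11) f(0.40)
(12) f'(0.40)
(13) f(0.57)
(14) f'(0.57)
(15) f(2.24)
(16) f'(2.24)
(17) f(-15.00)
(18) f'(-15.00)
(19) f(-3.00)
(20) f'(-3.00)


(1) = -3.92
(2) = -1.74
(3) = -4.75
(4) = -1.73
(5) = -7.27
(6) = -1.70
(7) = -1.72
(8) = -1.76
(9) = -1.06
(10) = -1.77
(11) = -3.33
(12) = -1.74
(13) = -3.62
(14) = -1.74
(15) = -6.50
(16) = -1.71
(17) = 25.87
(18) = -2.05
(19) = 2.71
(20) = -1.81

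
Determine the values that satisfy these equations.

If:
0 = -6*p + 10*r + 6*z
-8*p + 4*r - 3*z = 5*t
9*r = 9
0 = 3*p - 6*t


Then:
p = 2/3
r = 1
t = 1/3
z = -1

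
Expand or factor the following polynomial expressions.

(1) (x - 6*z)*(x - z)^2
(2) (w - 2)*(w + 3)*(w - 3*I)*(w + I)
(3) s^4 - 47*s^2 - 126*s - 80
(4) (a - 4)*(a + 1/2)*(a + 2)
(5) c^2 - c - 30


(1) = x^3 - 8*x^2*z + 13*x*z^2 - 6*z^3
(2) = w^4 + w^3 - 2*I*w^3 - 3*w^2 - 2*I*w^2 + 3*w + 12*I*w - 18
(3) = (s - 8)*(s + 1)*(s + 2)*(s + 5)
(4) = a^3 - 3*a^2/2 - 9*a - 4
(5) = (c - 6)*(c + 5)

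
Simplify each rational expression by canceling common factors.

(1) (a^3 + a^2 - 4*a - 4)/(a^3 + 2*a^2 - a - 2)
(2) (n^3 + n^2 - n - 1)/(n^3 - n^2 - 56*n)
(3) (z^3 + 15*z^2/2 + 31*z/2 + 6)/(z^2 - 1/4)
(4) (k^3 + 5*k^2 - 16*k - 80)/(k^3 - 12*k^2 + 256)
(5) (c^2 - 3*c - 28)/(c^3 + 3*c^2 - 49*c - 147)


(1) = (a - 2)/(a - 1)
(2) = (n^3 + n^2 - n - 1)/(n^3 - n^2 - 56*n)
(3) = (2*z^2 + 14*z + 24)/(2*z - 1)
(4) = (k^2 + k - 20)/(k^2 - 16*k + 64)
(5) = (c + 4)/(c^2 + 10*c + 21)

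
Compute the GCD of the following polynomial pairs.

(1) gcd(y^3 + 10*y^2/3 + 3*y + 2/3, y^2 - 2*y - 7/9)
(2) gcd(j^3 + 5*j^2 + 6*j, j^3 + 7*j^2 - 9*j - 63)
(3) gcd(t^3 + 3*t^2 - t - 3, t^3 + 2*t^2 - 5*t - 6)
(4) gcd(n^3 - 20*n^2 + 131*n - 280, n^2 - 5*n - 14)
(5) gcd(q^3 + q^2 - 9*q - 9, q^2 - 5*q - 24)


(1) = gcd((y + 1/3)*(y + 1)*(y + 2), (y - 7/3)*(y + 1/3)) = y + 1/3
(2) = j + 3
(3) = gcd((t - 1)*(t + 1)*(t + 3), (t - 2)*(t + 1)*(t + 3)) = t^2 + 4*t + 3
(4) = n - 7
(5) = gcd((q - 3)*(q + 1)*(q + 3), (q - 8)*(q + 3)) = q + 3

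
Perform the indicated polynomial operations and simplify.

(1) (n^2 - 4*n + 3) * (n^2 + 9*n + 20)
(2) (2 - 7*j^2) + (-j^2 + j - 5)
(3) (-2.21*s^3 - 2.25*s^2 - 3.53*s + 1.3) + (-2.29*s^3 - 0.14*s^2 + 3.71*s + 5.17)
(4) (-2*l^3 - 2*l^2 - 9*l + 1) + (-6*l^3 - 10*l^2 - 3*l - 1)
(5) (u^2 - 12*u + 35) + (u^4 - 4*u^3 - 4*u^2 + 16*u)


(1) = n^4 + 5*n^3 - 13*n^2 - 53*n + 60
(2) = -8*j^2 + j - 3
(3) = -4.5*s^3 - 2.39*s^2 + 0.18*s + 6.47
(4) = -8*l^3 - 12*l^2 - 12*l
(5) = u^4 - 4*u^3 - 3*u^2 + 4*u + 35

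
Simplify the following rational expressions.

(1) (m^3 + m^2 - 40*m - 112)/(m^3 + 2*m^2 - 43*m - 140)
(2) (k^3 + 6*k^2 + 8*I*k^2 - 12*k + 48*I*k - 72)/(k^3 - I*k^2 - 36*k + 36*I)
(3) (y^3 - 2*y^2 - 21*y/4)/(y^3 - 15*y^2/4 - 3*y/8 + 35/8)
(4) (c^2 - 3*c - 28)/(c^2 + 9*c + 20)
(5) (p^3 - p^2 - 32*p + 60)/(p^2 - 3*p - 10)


(1) = (m + 4)/(m + 5)
(2) = (k^2 + 8*I*k - 12)/(k^2 + k*(-6 - I) + 6*I)
(3) = (4*y^2 + 6*y)/(4*y^2 - y - 5)
(4) = (c - 7)/(c + 5)
(5) = (p^2 + 4*p - 12)/(p + 2)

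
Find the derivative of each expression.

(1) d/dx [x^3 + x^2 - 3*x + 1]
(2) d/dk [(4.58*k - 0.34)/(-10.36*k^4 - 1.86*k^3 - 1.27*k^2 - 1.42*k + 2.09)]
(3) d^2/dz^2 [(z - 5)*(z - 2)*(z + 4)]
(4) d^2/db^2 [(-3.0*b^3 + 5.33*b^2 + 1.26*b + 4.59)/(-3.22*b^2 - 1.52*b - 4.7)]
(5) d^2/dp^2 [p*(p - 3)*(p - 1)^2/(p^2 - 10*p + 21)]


(1) = 3*x^2 + 2*x - 3
(2) = (142.3464*k^4 + 2.948*k^3 + 3.9194*k^2 - 0.8636*k + 9.0894)/(107.3296*k^8 + 38.5392*k^7 + 29.774*k^6 + 34.1468*k^5 - 36.4095*k^4 - 4.168*k^3 - 3.2922*k^2 - 5.9356*k + 4.3681)
(3) = 6*z - 6
(4) = (-50.895664*b^3 + 327.031584*b^2 + 377.241264*b - 99.755872)/(33.386248*b^6 + 47.279904*b^5 + 168.512904*b^4 + 141.533888*b^3 + 245.96604*b^2 + 100.7304*b + 103.823)
(5) = 2*(p^3 - 21*p^2 + 147*p - 91)/(p^3 - 21*p^2 + 147*p - 343)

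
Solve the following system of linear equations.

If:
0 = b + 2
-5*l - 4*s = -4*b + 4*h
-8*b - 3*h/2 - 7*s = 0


Then:
b = -2
h = 32/3 - 14*s/3
l = 44*s/15 - 152/15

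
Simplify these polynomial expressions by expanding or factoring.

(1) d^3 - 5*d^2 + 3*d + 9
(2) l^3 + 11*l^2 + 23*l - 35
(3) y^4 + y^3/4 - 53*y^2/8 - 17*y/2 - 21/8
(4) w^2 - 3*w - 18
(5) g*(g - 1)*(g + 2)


(1) = (d - 3)^2*(d + 1)
(2) = (l - 1)*(l + 5)*(l + 7)
(3) = (y - 3)*(y + 1/2)*(y + 1)*(y + 7/4)
(4) = (w - 6)*(w + 3)
(5) = g^3 + g^2 - 2*g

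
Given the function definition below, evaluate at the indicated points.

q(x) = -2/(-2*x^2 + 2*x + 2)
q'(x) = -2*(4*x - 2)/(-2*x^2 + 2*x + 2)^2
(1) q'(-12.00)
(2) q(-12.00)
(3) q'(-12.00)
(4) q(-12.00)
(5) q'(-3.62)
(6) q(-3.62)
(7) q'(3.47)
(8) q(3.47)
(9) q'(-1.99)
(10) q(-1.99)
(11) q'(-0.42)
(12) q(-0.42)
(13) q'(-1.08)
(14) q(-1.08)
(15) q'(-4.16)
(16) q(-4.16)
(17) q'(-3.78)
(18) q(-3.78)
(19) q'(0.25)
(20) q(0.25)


(1) = 0.00
(2) = 0.01
(3) = 0.00
(4) = 0.01
(5) = 0.03
(6) = 0.06
(7) = -0.10
(8) = 0.13
(9) = 0.20
(10) = 0.20
(11) = 11.30
(12) = -2.48
(13) = 2.03
(14) = 0.80
(15) = 0.02
(16) = 0.05
(17) = 0.03
(18) = 0.06
(19) = 0.35
(20) = -0.84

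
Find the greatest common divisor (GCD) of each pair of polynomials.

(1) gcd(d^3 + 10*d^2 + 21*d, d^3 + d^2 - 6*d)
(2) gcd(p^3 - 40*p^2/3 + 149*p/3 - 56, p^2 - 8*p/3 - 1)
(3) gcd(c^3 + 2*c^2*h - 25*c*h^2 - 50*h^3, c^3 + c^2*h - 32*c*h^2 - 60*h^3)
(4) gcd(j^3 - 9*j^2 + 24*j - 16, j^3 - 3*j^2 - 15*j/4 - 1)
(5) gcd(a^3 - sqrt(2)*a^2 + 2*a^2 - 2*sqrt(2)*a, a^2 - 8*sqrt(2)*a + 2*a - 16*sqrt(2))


(1) = d^2 + 3*d
(2) = gcd((p - 8)*(p - 3)*(p - 7/3), (p - 3)*(p + 1/3)) = p - 3
(3) = c^2 + 7*c*h + 10*h^2
(4) = gcd((j - 4)^2*(j - 1), (j - 4)*(j + 1/2)^2) = j - 4
(5) = gcd(a*(a + 2)*(a - sqrt(2)), (a + 2)*(a - 8*sqrt(2))) = a + 2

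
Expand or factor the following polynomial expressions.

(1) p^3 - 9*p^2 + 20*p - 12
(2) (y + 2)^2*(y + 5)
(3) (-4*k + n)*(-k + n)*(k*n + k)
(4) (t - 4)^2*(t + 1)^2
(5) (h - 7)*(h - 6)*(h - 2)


(1) = (p - 6)*(p - 2)*(p - 1)
(2) = y^3 + 9*y^2 + 24*y + 20
(3) = 4*k^3*n + 4*k^3 - 5*k^2*n^2 - 5*k^2*n + k*n^3 + k*n^2
(4) = t^4 - 6*t^3 + t^2 + 24*t + 16
(5) = h^3 - 15*h^2 + 68*h - 84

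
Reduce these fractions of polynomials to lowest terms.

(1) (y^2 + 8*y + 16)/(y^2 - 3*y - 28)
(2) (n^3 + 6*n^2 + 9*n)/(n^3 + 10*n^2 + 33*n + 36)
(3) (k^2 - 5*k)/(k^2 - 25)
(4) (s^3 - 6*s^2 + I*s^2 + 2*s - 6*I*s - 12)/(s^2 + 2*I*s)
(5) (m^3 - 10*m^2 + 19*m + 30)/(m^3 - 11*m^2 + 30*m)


(1) = (y + 4)/(y - 7)
(2) = n/(n + 4)
(3) = k/(k + 5)
(4) = (s^2 + s*(-6 - I) + 6*I)/s
(5) = (m + 1)/m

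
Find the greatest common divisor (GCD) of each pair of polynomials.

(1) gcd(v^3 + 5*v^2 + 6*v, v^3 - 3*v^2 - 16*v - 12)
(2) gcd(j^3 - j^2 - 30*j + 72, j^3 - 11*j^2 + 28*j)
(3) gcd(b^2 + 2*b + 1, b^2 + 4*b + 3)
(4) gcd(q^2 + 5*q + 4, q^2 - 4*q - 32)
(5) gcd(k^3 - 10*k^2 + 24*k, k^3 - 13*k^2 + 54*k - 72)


(1) = gcd(v*(v + 2)*(v + 3), (v - 6)*(v + 1)*(v + 2)) = v + 2
(2) = gcd((j - 4)*(j - 3)*(j + 6), j*(j - 7)*(j - 4)) = j - 4
(3) = gcd((b + 1)^2, (b + 1)*(b + 3)) = b + 1
(4) = gcd((q + 1)*(q + 4), (q - 8)*(q + 4)) = q + 4
(5) = gcd(k*(k - 6)*(k - 4), (k - 6)*(k - 4)*(k - 3)) = k^2 - 10*k + 24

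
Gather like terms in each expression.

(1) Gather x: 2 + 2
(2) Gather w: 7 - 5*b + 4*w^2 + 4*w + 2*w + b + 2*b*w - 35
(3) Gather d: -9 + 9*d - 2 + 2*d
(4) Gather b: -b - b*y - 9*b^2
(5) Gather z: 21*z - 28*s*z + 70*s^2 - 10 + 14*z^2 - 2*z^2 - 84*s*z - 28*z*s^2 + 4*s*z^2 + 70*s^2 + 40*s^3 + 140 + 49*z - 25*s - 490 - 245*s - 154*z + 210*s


(1) = 4
(2) = -4*b + 4*w^2 + w*(2*b + 6) - 28
(3) = 11*d - 11
(4) = -9*b^2 + b*(-y - 1)
(5) = 40*s^3 + 140*s^2 - 60*s + z^2*(4*s + 12) + z*(-28*s^2 - 112*s - 84) - 360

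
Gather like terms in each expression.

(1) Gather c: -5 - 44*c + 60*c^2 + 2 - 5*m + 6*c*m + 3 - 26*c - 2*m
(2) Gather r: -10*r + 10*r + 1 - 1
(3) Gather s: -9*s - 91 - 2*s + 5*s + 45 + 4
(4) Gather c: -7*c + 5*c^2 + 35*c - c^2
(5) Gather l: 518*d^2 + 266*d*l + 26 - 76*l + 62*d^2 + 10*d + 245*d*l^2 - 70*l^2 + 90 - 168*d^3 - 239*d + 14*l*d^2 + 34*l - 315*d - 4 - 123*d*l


(1) = 60*c^2 + c*(6*m - 70) - 7*m
(2) = 0
(3) = -6*s - 42
(4) = 4*c^2 + 28*c
(5) = -168*d^3 + 580*d^2 - 544*d + l^2*(245*d - 70) + l*(14*d^2 + 143*d - 42) + 112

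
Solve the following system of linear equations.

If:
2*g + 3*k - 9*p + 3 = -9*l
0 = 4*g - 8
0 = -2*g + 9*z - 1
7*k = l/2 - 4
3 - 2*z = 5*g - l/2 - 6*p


Then:
g = 2
k = -437/837
l = 578/837
p = 3250/2511
z = 5/9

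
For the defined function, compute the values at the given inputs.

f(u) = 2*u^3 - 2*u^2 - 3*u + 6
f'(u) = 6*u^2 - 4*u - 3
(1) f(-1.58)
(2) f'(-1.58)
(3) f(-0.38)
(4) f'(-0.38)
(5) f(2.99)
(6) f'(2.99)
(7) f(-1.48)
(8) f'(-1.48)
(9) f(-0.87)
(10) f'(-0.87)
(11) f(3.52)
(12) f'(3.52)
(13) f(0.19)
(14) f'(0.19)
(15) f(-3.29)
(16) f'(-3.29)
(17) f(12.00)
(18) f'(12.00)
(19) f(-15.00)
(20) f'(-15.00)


(1) = -2.14
(2) = 18.30
(3) = 6.74
(4) = -0.61
(5) = 32.61
(6) = 38.68
(7) = -0.42
(8) = 16.06
(9) = 5.78
(10) = 5.02
(11) = 57.89
(12) = 57.26
(13) = 5.37
(14) = -3.54
(15) = -77.00
(16) = 75.10
(17) = 3138.00
(18) = 813.00
(19) = -7149.00
(20) = 1407.00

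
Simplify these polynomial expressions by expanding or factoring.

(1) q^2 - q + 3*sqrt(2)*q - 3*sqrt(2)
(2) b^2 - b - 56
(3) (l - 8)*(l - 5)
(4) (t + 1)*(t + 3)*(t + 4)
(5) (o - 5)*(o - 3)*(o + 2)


(1) = (q - 1)*(q + 3*sqrt(2))
(2) = (b - 8)*(b + 7)
(3) = l^2 - 13*l + 40
(4) = t^3 + 8*t^2 + 19*t + 12
(5) = o^3 - 6*o^2 - o + 30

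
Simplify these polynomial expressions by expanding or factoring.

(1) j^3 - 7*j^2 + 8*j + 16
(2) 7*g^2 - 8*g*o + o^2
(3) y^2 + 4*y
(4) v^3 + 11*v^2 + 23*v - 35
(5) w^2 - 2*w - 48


(1) = (j - 4)^2*(j + 1)
(2) = (-7*g + o)*(-g + o)
(3) = y*(y + 4)
(4) = (v - 1)*(v + 5)*(v + 7)
(5) = (w - 8)*(w + 6)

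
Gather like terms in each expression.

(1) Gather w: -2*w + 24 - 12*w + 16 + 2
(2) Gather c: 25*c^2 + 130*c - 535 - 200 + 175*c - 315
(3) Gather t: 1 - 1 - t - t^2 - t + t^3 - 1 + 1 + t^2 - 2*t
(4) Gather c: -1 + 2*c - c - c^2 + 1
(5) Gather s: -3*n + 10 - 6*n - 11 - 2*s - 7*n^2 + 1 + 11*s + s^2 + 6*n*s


(1) = 42 - 14*w
(2) = 25*c^2 + 305*c - 1050
(3) = t^3 - 4*t
(4) = -c^2 + c
(5) = -7*n^2 - 9*n + s^2 + s*(6*n + 9)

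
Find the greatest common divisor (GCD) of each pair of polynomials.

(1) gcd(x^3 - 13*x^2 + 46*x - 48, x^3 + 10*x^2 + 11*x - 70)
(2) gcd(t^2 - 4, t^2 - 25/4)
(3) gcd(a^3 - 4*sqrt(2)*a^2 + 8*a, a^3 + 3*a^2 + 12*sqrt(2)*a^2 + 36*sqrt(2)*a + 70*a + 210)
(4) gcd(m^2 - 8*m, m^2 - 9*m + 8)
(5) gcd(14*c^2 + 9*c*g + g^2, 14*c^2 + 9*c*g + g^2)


(1) = x - 2
(2) = 1
(3) = 1
(4) = m - 8
(5) = 14*c^2 + 9*c*g + g^2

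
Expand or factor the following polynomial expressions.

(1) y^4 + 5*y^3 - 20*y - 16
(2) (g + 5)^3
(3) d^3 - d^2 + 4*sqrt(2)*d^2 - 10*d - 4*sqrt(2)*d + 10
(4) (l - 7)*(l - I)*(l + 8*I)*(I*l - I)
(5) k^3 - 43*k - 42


(1) = (y - 2)*(y + 1)*(y + 2)*(y + 4)
(2) = g^3 + 15*g^2 + 75*g + 125
(3) = (d - 1)*(d - sqrt(2))*(d + 5*sqrt(2))
(4) = I*l^4 - 7*l^3 - 8*I*l^3 + 56*l^2 + 15*I*l^2 - 49*l - 64*I*l + 56*I
(5) = (k - 7)*(k + 1)*(k + 6)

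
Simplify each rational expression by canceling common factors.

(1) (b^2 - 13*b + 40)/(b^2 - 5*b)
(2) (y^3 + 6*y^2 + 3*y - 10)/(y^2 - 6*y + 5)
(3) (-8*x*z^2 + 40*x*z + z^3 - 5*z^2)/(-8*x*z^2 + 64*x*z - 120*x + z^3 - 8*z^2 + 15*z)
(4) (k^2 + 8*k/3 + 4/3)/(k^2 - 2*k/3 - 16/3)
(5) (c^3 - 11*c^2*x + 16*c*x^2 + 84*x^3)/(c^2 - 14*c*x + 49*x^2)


(1) = (b - 8)/b
(2) = (y^2 + 7*y + 10)/(y - 5)
(3) = z/(z - 3)
(4) = (3*k + 2)/(3*k - 8)
(5) = (-c^2 + 4*c*x + 12*x^2)/(-c + 7*x)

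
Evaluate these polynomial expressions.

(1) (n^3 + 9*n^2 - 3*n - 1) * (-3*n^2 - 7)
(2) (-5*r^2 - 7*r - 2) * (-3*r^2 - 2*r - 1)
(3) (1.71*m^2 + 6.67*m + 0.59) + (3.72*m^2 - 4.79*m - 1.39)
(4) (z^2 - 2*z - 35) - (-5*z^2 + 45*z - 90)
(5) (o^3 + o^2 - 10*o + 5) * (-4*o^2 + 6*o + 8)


(1) = -3*n^5 - 27*n^4 + 2*n^3 - 60*n^2 + 21*n + 7
(2) = 15*r^4 + 31*r^3 + 25*r^2 + 11*r + 2
(3) = 5.43*m^2 + 1.88*m - 0.8
(4) = 6*z^2 - 47*z + 55
(5) = -4*o^5 + 2*o^4 + 54*o^3 - 72*o^2 - 50*o + 40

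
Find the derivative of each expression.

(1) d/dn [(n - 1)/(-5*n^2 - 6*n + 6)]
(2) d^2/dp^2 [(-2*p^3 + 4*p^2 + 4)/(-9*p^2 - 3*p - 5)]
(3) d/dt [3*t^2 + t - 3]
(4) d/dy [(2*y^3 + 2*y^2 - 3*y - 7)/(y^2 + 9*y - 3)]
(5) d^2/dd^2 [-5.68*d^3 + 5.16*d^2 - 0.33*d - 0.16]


(1) = 5*n*(n - 2)/(25*n^4 + 60*n^3 - 24*n^2 - 72*n + 36)
(2) = 4*(18*p^3 - 171*p^2 - 87*p + 22)/(729*p^6 + 729*p^5 + 1458*p^4 + 837*p^3 + 810*p^2 + 225*p + 125)
(3) = 6*t + 1
(4) = (2*y^4 + 36*y^3 + 3*y^2 + 2*y + 72)/(y^4 + 18*y^3 + 75*y^2 - 54*y + 9)
(5) = 10.32 - 34.08*d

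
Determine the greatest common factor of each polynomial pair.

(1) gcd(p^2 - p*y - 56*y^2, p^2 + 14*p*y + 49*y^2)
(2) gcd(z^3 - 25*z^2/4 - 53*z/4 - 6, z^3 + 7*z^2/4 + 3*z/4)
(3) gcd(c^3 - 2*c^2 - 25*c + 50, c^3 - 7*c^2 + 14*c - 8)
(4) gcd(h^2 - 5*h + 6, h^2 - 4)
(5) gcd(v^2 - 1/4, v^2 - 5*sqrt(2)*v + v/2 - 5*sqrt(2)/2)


(1) = p + 7*y
(2) = z^2 + 7*z/4 + 3/4
(3) = c - 2
(4) = h - 2
(5) = gcd((v - 1/2)*(v + 1/2), (v + 1/2)*(v - 5*sqrt(2))) = v + 1/2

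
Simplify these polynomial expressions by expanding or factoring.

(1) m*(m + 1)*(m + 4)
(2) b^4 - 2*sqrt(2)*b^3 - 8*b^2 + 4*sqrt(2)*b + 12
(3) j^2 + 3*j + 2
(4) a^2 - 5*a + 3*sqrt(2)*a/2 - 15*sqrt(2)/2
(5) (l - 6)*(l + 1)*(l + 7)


(1) = m^3 + 5*m^2 + 4*m
(2) = (b - 3*sqrt(2))*(b - sqrt(2))*(b + sqrt(2))^2
(3) = (j + 1)*(j + 2)
(4) = (a - 5)*(a + 3*sqrt(2)/2)
(5) = l^3 + 2*l^2 - 41*l - 42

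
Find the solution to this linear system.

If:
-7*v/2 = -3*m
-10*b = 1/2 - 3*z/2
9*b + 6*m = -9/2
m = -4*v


Then:
b = -1/2
m = 0
v = 0
z = -3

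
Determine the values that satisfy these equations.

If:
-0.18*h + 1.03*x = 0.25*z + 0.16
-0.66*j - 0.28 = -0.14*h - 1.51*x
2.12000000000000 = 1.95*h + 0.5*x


Then:
h = 1.0024303073624 - 0.0595663569216107*z
j = 0.518859069609606*z + 0.544588125717504
x = 0.232308791994282*z + 0.330521801286633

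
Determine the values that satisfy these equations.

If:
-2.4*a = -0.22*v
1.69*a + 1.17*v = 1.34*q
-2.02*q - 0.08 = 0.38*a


Then:
a = -0.00
q = -0.04
v = -0.04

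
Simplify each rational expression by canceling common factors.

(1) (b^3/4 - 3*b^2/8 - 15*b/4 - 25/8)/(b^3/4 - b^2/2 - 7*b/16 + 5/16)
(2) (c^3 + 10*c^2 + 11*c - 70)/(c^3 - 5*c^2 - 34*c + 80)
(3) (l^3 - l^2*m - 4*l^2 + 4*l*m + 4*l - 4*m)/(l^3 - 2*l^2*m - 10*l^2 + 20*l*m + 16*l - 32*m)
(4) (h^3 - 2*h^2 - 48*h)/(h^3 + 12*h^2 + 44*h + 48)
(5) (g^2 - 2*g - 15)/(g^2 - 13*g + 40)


(1) = (4*b^2 - 10*b - 50)/(4*b^2 - 12*b + 5)
(2) = (c + 7)/(c - 8)
(3) = (l^2 - l*m - 2*l + 2*m)/(l^2 - 2*l*m - 8*l + 16*m)
(4) = (h^2 - 8*h)/(h^2 + 6*h + 8)
(5) = (g + 3)/(g - 8)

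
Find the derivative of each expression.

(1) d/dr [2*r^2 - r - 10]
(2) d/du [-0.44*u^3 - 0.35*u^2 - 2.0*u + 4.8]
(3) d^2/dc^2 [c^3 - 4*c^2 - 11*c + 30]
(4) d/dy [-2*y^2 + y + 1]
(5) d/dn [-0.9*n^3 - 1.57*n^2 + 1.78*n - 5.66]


(1) = 4*r - 1
(2) = -1.32*u^2 - 0.7*u - 2.0
(3) = 6*c - 8
(4) = 1 - 4*y
(5) = -2.7*n^2 - 3.14*n + 1.78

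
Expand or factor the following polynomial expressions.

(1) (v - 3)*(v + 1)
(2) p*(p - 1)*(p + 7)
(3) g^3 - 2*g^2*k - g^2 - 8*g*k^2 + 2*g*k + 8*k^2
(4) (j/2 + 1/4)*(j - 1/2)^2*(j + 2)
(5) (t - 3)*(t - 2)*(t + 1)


(1) = v^2 - 2*v - 3
(2) = p^3 + 6*p^2 - 7*p
(3) = (g - 1)*(g - 4*k)*(g + 2*k)
(4) = j^4/2 + 3*j^3/4 - 5*j^2/8 - 3*j/16 + 1/8
(5) = t^3 - 4*t^2 + t + 6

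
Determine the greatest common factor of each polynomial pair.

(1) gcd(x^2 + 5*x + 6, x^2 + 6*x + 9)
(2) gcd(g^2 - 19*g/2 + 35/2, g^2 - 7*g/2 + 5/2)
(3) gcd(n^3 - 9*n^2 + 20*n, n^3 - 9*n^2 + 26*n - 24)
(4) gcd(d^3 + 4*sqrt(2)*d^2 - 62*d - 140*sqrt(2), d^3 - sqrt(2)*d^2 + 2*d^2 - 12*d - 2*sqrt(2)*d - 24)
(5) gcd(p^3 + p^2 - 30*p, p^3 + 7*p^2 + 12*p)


(1) = gcd((x + 2)*(x + 3), (x + 3)^2) = x + 3
(2) = g - 5/2
(3) = gcd(n*(n - 5)*(n - 4), (n - 4)*(n - 3)*(n - 2)) = n - 4
(4) = gcd((d - 5*sqrt(2))*(d + 2*sqrt(2))*(d + 7*sqrt(2)), (d + 2)*(d - 3*sqrt(2))*(d + 2*sqrt(2))) = d + 2*sqrt(2)
(5) = p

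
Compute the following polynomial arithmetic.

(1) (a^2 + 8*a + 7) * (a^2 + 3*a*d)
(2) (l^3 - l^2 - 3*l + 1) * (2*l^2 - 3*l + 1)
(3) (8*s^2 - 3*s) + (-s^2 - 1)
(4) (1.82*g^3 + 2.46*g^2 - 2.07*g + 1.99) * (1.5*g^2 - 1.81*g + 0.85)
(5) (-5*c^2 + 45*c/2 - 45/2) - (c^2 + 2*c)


(1) = a^4 + 3*a^3*d + 8*a^3 + 24*a^2*d + 7*a^2 + 21*a*d
(2) = 2*l^5 - 5*l^4 - 2*l^3 + 10*l^2 - 6*l + 1
(3) = 7*s^2 - 3*s - 1
(4) = 2.73*g^5 + 0.3958*g^4 - 6.0106*g^3 + 8.8227*g^2 - 5.3614*g + 1.6915
(5) = -6*c^2 + 41*c/2 - 45/2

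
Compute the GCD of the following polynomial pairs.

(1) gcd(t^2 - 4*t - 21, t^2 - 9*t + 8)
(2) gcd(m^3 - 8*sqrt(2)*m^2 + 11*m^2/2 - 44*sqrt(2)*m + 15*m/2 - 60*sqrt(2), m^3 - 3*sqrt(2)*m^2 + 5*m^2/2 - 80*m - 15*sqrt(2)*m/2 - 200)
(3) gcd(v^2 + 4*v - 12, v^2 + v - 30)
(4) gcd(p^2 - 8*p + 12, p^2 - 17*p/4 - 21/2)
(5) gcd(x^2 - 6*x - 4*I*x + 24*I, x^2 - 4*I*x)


(1) = gcd((t - 7)*(t + 3), (t - 8)*(t - 1)) = 1
(2) = m^2 + m*(5/2 - 8*sqrt(2)) - 20*sqrt(2)
(3) = v + 6
(4) = p - 6
(5) = gcd((x - 6)*(x - 4*I), x*(x - 4*I)) = x - 4*I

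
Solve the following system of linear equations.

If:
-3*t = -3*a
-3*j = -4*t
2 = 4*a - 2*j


Then:
a = 3/2
j = 2
t = 3/2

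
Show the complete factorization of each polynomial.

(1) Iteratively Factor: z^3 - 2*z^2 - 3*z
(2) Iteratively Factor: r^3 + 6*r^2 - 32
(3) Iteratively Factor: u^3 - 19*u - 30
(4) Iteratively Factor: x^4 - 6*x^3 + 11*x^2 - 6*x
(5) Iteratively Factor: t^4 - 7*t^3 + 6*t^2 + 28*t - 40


(1) = (z + 1)*(z^2 - 3*z) = (z - 3)*(z + 1)*(z)
(2) = (r + 4)*(r^2 + 2*r - 8) = (r - 2)*(r + 4)*(r + 4)
(3) = (u - 5)*(u^2 + 5*u + 6) = (u - 5)*(u + 2)*(u + 3)
(4) = (x - 1)*(x^3 - 5*x^2 + 6*x) = x*(x - 1)*(x^2 - 5*x + 6) = x*(x - 2)*(x - 1)*(x - 3)
(5) = (t + 2)*(t^3 - 9*t^2 + 24*t - 20) = (t - 2)*(t + 2)*(t^2 - 7*t + 10) = (t - 2)^2*(t + 2)*(t - 5)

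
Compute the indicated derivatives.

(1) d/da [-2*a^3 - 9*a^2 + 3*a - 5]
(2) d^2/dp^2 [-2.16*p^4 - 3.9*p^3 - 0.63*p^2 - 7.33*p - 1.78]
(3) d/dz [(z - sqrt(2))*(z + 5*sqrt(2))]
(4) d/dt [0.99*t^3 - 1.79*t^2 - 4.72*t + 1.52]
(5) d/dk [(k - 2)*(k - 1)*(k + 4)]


(1) = -6*a^2 - 18*a + 3
(2) = -25.92*p^2 - 23.4*p - 1.26
(3) = 2*z + 4*sqrt(2)
(4) = 2.97*t^2 - 3.58*t - 4.72
(5) = 3*k^2 + 2*k - 10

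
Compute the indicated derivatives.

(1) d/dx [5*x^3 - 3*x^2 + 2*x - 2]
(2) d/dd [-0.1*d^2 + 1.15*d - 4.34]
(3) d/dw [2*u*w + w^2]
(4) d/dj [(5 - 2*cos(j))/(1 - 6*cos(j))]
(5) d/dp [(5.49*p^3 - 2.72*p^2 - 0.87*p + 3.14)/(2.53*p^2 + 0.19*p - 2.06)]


(1) = 15*x^2 - 6*x + 2
(2) = 1.15 - 0.2*d
(3) = 2*u + 2*w
(4) = -28*sin(j)/(6*cos(j) - 1)^2
(5) = (13.8897*p^4 + 2.0862*p^3 - 32.2439*p^2 - 4.682*p + 1.1956)/(6.4009*p^4 + 0.9614*p^3 - 10.3875*p^2 - 0.7828*p + 4.2436)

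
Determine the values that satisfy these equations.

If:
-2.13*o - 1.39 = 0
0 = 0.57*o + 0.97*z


Then:
o = -0.65
z = 0.38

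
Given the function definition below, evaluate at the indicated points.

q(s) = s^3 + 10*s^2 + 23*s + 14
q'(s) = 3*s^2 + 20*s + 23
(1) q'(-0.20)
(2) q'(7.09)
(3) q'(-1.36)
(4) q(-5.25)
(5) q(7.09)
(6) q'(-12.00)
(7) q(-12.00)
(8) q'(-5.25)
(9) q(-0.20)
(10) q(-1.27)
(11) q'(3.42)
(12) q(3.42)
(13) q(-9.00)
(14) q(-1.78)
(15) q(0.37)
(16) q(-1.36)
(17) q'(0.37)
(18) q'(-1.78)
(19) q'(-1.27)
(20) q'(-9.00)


(1) = 19.12
(2) = 315.60
(3) = 1.35
(4) = 24.17
(5) = 1036.15
(6) = 215.00
(7) = -550.00
(8) = 0.69
(9) = 9.79
(10) = -1.13
(11) = 126.49
(12) = 249.63
(13) = -112.00
(14) = -0.90
(15) = 23.93
(16) = -1.30
(17) = 30.81
(18) = -3.09
(19) = 2.44
(20) = 86.00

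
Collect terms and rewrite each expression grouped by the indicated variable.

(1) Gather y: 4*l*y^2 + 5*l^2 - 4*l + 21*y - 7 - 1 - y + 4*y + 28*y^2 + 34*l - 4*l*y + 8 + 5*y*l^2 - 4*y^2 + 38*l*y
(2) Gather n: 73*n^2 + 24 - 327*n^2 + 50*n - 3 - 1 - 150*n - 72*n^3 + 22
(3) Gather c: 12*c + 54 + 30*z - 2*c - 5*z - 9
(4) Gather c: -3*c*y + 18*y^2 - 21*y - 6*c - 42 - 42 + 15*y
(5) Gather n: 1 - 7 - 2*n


(1) = 5*l^2 + 30*l + y^2*(4*l + 24) + y*(5*l^2 + 34*l + 24)
(2) = -72*n^3 - 254*n^2 - 100*n + 42
(3) = 10*c + 25*z + 45
(4) = c*(-3*y - 6) + 18*y^2 - 6*y - 84
(5) = -2*n - 6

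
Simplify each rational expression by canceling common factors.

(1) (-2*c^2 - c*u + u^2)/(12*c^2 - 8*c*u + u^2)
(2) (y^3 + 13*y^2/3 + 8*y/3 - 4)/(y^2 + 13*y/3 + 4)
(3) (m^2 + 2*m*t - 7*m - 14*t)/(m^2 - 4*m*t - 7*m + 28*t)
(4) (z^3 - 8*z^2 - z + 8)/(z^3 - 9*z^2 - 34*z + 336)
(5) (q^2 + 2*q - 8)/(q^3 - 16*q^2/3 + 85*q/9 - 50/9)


(1) = (c + u)/(-6*c + u)
(2) = (3*y^2 + 4*y - 4)/(3*y + 4)
(3) = (-m - 2*t)/(-m + 4*t)
(4) = (z^2 - 1)/(z^2 - z - 42)
(5) = (9*q + 36)/(9*q^2 - 30*q + 25)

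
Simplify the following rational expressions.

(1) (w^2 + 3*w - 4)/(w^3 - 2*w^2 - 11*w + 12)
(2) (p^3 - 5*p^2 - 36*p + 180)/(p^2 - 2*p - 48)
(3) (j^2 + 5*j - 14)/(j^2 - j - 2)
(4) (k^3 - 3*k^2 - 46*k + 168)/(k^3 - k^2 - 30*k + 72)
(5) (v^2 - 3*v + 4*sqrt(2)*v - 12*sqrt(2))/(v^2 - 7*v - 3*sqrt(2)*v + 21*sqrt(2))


(1) = (w + 4)/(w^2 - w - 12)
(2) = (p^2 - 11*p + 30)/(p - 8)
(3) = (j + 7)/(j + 1)
(4) = (k^2 + k - 42)/(k^2 + 3*k - 18)
(5) = (v^2 + v*(-3 + 4*sqrt(2)) - 12*sqrt(2))/(v^2 + v*(-7 - 3*sqrt(2)) + 21*sqrt(2))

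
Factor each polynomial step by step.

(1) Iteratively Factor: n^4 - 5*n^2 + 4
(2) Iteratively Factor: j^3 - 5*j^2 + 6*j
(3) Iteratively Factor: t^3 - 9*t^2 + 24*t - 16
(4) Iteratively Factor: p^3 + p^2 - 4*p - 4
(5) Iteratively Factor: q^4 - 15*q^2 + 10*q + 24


(1) = (n + 1)*(n^3 - n^2 - 4*n + 4) = (n - 1)*(n + 1)*(n^2 - 4) = (n - 1)*(n + 1)*(n + 2)*(n - 2)
(2) = (j - 2)*(j^2 - 3*j) = j*(j - 2)*(j - 3)
(3) = (t - 1)*(t^2 - 8*t + 16) = (t - 4)*(t - 1)*(t - 4)
(4) = (p - 2)*(p^2 + 3*p + 2) = (p - 2)*(p + 1)*(p + 2)
(5) = (q - 3)*(q^3 + 3*q^2 - 6*q - 8) = (q - 3)*(q + 1)*(q^2 + 2*q - 8) = (q - 3)*(q - 2)*(q + 1)*(q + 4)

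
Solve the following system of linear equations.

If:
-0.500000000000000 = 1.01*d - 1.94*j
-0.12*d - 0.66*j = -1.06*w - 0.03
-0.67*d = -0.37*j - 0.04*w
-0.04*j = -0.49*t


Then:
d = 0.22
j = 0.37
t = 0.03
w = 0.23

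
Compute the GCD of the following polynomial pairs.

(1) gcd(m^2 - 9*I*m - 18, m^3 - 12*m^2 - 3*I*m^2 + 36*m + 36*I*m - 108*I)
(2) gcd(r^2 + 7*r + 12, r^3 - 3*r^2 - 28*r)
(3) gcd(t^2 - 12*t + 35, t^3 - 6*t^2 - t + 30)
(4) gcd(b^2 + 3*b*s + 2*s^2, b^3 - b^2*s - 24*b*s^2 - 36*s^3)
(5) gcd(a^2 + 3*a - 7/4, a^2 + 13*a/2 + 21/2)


(1) = gcd((m - 6*I)*(m - 3*I), (m - 6)^2*(m - 3*I)) = m - 3*I
(2) = r + 4
(3) = gcd((t - 7)*(t - 5), (t - 5)*(t - 3)*(t + 2)) = t - 5
(4) = b + 2*s
(5) = gcd((a - 1/2)*(a + 7/2), (a + 3)*(a + 7/2)) = a + 7/2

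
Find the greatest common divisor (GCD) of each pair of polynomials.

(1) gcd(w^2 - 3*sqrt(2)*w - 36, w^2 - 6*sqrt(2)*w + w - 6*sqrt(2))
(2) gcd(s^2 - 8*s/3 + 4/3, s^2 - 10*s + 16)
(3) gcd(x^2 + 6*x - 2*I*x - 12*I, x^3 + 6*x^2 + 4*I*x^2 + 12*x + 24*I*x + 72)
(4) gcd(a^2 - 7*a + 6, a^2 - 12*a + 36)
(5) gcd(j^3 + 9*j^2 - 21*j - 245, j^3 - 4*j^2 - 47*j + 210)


(1) = gcd((w - 6*sqrt(2))*(w + 3*sqrt(2)), (w + 1)*(w - 6*sqrt(2))) = w - 6*sqrt(2)
(2) = gcd((s - 2)*(s - 2/3), (s - 8)*(s - 2)) = s - 2
(3) = gcd((x + 6)*(x - 2*I), (x + 6)*(x - 2*I)*(x + 6*I)) = x^2 + x*(6 - 2*I) - 12*I
(4) = a - 6
(5) = j^2 + 2*j - 35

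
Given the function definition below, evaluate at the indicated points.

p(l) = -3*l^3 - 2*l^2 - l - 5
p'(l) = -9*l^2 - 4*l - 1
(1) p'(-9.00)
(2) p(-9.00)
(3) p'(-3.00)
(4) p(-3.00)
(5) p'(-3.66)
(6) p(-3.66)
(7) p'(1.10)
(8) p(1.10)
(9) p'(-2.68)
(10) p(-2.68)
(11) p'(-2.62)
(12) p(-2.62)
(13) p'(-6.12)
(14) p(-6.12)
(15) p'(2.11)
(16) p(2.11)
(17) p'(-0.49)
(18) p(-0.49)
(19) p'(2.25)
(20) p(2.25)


(1) = -694.00
(2) = 2029.00
(3) = -70.00
(4) = 61.00
(5) = -106.92
(6) = 118.95
(7) = -16.29
(8) = -12.51
(9) = -54.92
(10) = 41.06
(11) = -52.30
(12) = 37.85
(13) = -313.61
(14) = 613.87
(15) = -49.51
(16) = -44.20
(17) = -1.20
(18) = -4.64
(19) = -55.56
(20) = -51.55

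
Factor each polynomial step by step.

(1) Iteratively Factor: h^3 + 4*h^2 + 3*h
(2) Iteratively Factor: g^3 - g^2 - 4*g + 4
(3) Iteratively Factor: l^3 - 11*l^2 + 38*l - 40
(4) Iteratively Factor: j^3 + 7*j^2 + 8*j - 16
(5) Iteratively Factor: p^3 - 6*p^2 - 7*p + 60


(1) = (h + 3)*(h^2 + h) = (h + 1)*(h + 3)*(h)
(2) = (g - 1)*(g^2 - 4) = (g - 2)*(g - 1)*(g + 2)
(3) = (l - 5)*(l^2 - 6*l + 8) = (l - 5)*(l - 2)*(l - 4)
(4) = (j - 1)*(j^2 + 8*j + 16) = (j - 1)*(j + 4)*(j + 4)
(5) = (p + 3)*(p^2 - 9*p + 20) = (p - 4)*(p + 3)*(p - 5)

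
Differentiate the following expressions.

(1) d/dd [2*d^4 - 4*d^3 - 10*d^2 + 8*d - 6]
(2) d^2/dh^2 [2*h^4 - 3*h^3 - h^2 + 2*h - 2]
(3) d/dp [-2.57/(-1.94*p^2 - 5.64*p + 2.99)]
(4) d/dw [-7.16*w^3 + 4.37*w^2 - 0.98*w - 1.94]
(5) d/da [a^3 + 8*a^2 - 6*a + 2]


(1) = 8*d^3 - 12*d^2 - 20*d + 8
(2) = 24*h^2 - 18*h - 2
(3) = (-9.9716*p - 14.4948)/(1.94*p^2 + 5.64*p - 2.99)^2
(4) = -21.48*w^2 + 8.74*w - 0.98
(5) = 3*a^2 + 16*a - 6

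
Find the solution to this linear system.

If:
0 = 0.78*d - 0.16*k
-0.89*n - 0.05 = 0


Then:
d = 0.205128205128205*k
n = -0.06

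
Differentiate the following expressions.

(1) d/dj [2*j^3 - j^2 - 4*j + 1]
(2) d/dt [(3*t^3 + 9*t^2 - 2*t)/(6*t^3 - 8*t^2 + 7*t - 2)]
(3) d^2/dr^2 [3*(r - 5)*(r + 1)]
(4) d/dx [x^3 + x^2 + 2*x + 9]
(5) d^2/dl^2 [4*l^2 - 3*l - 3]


(1) = 6*j^2 - 2*j - 4
(2) = (-78*t^4 + 66*t^3 + 29*t^2 - 36*t + 4)/(36*t^6 - 96*t^5 + 148*t^4 - 136*t^3 + 81*t^2 - 28*t + 4)
(3) = 6
(4) = 3*x^2 + 2*x + 2
(5) = 8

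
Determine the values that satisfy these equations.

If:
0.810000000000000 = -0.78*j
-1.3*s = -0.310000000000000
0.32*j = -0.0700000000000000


Then:
No Solution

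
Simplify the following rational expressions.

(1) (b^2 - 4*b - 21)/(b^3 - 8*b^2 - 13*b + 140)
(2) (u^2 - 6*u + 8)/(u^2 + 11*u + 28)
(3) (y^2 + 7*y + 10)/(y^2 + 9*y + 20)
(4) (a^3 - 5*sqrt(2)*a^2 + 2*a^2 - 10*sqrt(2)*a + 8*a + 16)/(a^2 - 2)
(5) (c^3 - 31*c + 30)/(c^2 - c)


(1) = (b + 3)/(b^2 - b - 20)
(2) = (u^2 - 6*u + 8)/(u^2 + 11*u + 28)
(3) = (y + 2)/(y + 4)
(4) = (a^2 + a*(2 - 4*sqrt(2)) - 8*sqrt(2))/(a + sqrt(2))
(5) = (c^2 + c - 30)/c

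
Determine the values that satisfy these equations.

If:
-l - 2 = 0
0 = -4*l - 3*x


Then:
l = -2
x = 8/3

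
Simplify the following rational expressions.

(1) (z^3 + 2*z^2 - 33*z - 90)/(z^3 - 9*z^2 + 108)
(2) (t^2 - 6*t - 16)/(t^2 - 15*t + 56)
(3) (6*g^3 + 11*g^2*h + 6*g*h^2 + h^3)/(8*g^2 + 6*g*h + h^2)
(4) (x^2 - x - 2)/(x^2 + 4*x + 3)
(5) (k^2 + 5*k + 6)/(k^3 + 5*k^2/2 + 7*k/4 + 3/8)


(1) = (z + 5)/(z - 6)
(2) = (t + 2)/(t - 7)
(3) = (3*g^2 + 4*g*h + h^2)/(4*g + h)
(4) = (x - 2)/(x + 3)
(5) = (8*k^2 + 40*k + 48)/(8*k^3 + 20*k^2 + 14*k + 3)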